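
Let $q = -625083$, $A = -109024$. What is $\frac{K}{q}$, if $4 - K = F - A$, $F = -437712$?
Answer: $- \frac{109564}{208361} \approx -0.52584$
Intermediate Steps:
$K = 328692$ ($K = 4 - \left(-437712 - -109024\right) = 4 - \left(-437712 + 109024\right) = 4 - -328688 = 4 + 328688 = 328692$)
$\frac{K}{q} = \frac{328692}{-625083} = 328692 \left(- \frac{1}{625083}\right) = - \frac{109564}{208361}$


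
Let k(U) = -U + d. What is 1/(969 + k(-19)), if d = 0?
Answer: 1/988 ≈ 0.0010121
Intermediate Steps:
k(U) = -U (k(U) = -U + 0 = -U)
1/(969 + k(-19)) = 1/(969 - 1*(-19)) = 1/(969 + 19) = 1/988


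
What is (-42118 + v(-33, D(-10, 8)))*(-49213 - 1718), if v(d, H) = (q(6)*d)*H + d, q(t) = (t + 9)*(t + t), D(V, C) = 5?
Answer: 3659443281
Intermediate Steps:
q(t) = 2*t*(9 + t) (q(t) = (9 + t)*(2*t) = 2*t*(9 + t))
v(d, H) = d + 180*H*d (v(d, H) = ((2*6*(9 + 6))*d)*H + d = ((2*6*15)*d)*H + d = (180*d)*H + d = 180*H*d + d = d + 180*H*d)
(-42118 + v(-33, D(-10, 8)))*(-49213 - 1718) = (-42118 - 33*(1 + 180*5))*(-49213 - 1718) = (-42118 - 33*(1 + 900))*(-50931) = (-42118 - 33*901)*(-50931) = (-42118 - 29733)*(-50931) = -71851*(-50931) = 3659443281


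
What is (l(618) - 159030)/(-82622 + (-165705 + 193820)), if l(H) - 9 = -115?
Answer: 159136/54507 ≈ 2.9196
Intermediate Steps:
l(H) = -106 (l(H) = 9 - 115 = -106)
(l(618) - 159030)/(-82622 + (-165705 + 193820)) = (-106 - 159030)/(-82622 + (-165705 + 193820)) = -159136/(-82622 + 28115) = -159136/(-54507) = -159136*(-1/54507) = 159136/54507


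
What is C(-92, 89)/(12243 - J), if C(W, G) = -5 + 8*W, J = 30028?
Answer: 741/17785 ≈ 0.041664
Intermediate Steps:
C(-92, 89)/(12243 - J) = (-5 + 8*(-92))/(12243 - 1*30028) = (-5 - 736)/(12243 - 30028) = -741/(-17785) = -741*(-1/17785) = 741/17785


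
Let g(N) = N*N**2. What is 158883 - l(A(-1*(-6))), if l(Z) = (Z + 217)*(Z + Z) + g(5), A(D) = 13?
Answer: 152778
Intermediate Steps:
g(N) = N**3
l(Z) = 125 + 2*Z*(217 + Z) (l(Z) = (Z + 217)*(Z + Z) + 5**3 = (217 + Z)*(2*Z) + 125 = 2*Z*(217 + Z) + 125 = 125 + 2*Z*(217 + Z))
158883 - l(A(-1*(-6))) = 158883 - (125 + 2*13**2 + 434*13) = 158883 - (125 + 2*169 + 5642) = 158883 - (125 + 338 + 5642) = 158883 - 1*6105 = 158883 - 6105 = 152778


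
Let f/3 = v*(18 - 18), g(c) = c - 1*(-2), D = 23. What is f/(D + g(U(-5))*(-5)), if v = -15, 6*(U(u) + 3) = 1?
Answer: 0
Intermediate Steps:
U(u) = -17/6 (U(u) = -3 + (⅙)*1 = -3 + ⅙ = -17/6)
g(c) = 2 + c (g(c) = c + 2 = 2 + c)
f = 0 (f = 3*(-15*(18 - 18)) = 3*(-15*0) = 3*0 = 0)
f/(D + g(U(-5))*(-5)) = 0/(23 + (2 - 17/6)*(-5)) = 0/(23 - ⅚*(-5)) = 0/(23 + 25/6) = 0/(163/6) = (6/163)*0 = 0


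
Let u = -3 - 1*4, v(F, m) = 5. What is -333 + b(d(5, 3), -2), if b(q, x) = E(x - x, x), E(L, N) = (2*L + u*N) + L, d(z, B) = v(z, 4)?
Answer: -319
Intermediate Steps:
u = -7 (u = -3 - 4 = -7)
d(z, B) = 5
E(L, N) = -7*N + 3*L (E(L, N) = (2*L - 7*N) + L = (-7*N + 2*L) + L = -7*N + 3*L)
b(q, x) = -7*x (b(q, x) = -7*x + 3*(x - x) = -7*x + 3*0 = -7*x + 0 = -7*x)
-333 + b(d(5, 3), -2) = -333 - 7*(-2) = -333 + 14 = -319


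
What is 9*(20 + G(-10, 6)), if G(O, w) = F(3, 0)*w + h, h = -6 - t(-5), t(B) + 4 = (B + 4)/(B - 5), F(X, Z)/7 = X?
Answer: 12951/10 ≈ 1295.1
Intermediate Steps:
F(X, Z) = 7*X
t(B) = -4 + (4 + B)/(-5 + B) (t(B) = -4 + (B + 4)/(B - 5) = -4 + (4 + B)/(-5 + B))
h = -21/10 (h = -6 - 3*(8 - 1*(-5))/(-5 - 5) = -6 - 3*(8 + 5)/(-10) = -6 - 3*(-1)*13/10 = -6 - 1*(-39/10) = -6 + 39/10 = -21/10 ≈ -2.1000)
G(O, w) = -21/10 + 21*w (G(O, w) = (7*3)*w - 21/10 = 21*w - 21/10 = -21/10 + 21*w)
9*(20 + G(-10, 6)) = 9*(20 + (-21/10 + 21*6)) = 9*(20 + (-21/10 + 126)) = 9*(20 + 1239/10) = 9*(1439/10) = 12951/10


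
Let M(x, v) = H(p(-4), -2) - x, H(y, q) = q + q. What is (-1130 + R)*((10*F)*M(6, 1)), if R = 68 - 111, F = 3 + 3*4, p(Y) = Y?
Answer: 1759500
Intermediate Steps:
H(y, q) = 2*q
M(x, v) = -4 - x (M(x, v) = 2*(-2) - x = -4 - x)
F = 15 (F = 3 + 12 = 15)
R = -43
(-1130 + R)*((10*F)*M(6, 1)) = (-1130 - 43)*((10*15)*(-4 - 1*6)) = -175950*(-4 - 6) = -175950*(-10) = -1173*(-1500) = 1759500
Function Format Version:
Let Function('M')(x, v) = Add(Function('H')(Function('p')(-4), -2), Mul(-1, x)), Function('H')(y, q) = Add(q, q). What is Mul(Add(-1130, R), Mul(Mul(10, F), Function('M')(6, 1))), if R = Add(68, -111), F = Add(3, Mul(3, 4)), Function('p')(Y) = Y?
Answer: 1759500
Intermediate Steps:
Function('H')(y, q) = Mul(2, q)
Function('M')(x, v) = Add(-4, Mul(-1, x)) (Function('M')(x, v) = Add(Mul(2, -2), Mul(-1, x)) = Add(-4, Mul(-1, x)))
F = 15 (F = Add(3, 12) = 15)
R = -43
Mul(Add(-1130, R), Mul(Mul(10, F), Function('M')(6, 1))) = Mul(Add(-1130, -43), Mul(Mul(10, 15), Add(-4, Mul(-1, 6)))) = Mul(-1173, Mul(150, Add(-4, -6))) = Mul(-1173, Mul(150, -10)) = Mul(-1173, -1500) = 1759500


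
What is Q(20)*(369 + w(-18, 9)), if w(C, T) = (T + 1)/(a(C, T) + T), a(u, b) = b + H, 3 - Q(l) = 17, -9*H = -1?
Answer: -843318/163 ≈ -5173.7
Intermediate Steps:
H = ⅑ (H = -⅑*(-1) = ⅑ ≈ 0.11111)
Q(l) = -14 (Q(l) = 3 - 1*17 = 3 - 17 = -14)
a(u, b) = ⅑ + b (a(u, b) = b + ⅑ = ⅑ + b)
w(C, T) = (1 + T)/(⅑ + 2*T) (w(C, T) = (T + 1)/((⅑ + T) + T) = (1 + T)/(⅑ + 2*T))
Q(20)*(369 + w(-18, 9)) = -14*(369 + 9*(1 + 9)/(1 + 18*9)) = -14*(369 + 9*10/(1 + 162)) = -14*(369 + 9*10/163) = -14*(369 + 9*(1/163)*10) = -14*(369 + 90/163) = -14*60237/163 = -843318/163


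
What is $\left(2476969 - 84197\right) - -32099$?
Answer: $2424871$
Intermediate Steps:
$\left(2476969 - 84197\right) - -32099 = 2392772 + 32099 = 2424871$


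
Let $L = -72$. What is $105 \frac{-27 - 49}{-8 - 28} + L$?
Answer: $\frac{449}{3} \approx 149.67$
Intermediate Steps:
$105 \frac{-27 - 49}{-8 - 28} + L = 105 \frac{-27 - 49}{-8 - 28} - 72 = 105 \left(- \frac{76}{-36}\right) - 72 = 105 \left(\left(-76\right) \left(- \frac{1}{36}\right)\right) - 72 = 105 \cdot \frac{19}{9} - 72 = \frac{665}{3} - 72 = \frac{449}{3}$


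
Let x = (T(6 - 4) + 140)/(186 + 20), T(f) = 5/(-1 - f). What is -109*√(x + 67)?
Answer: -109*√25845378/618 ≈ -896.66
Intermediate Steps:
x = 415/618 (x = (-5/(1 + (6 - 4)) + 140)/(186 + 20) = (-5/(1 + 2) + 140)/206 = (-5/3 + 140)*(1/206) = (415/3)*(1/206) = 415/618 ≈ 0.67152)
-109*√(x + 67) = -109*√(415/618 + 67) = -109*√25845378/618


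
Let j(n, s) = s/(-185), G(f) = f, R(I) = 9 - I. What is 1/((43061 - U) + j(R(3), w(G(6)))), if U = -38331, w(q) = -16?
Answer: 185/15057536 ≈ 1.2286e-5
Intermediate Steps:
j(n, s) = -s/185 (j(n, s) = s*(-1/185) = -s/185)
1/((43061 - U) + j(R(3), w(G(6)))) = 1/((43061 - 1*(-38331)) - 1/185*(-16)) = 1/((43061 + 38331) + 16/185) = 1/(81392 + 16/185) = 1/(15057536/185) = 185/15057536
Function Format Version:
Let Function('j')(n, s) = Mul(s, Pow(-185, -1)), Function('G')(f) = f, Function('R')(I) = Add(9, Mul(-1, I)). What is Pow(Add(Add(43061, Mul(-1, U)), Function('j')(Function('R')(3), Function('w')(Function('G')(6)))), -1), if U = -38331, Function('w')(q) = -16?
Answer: Rational(185, 15057536) ≈ 1.2286e-5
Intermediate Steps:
Function('j')(n, s) = Mul(Rational(-1, 185), s) (Function('j')(n, s) = Mul(s, Rational(-1, 185)) = Mul(Rational(-1, 185), s))
Pow(Add(Add(43061, Mul(-1, U)), Function('j')(Function('R')(3), Function('w')(Function('G')(6)))), -1) = Pow(Add(Add(43061, Mul(-1, -38331)), Mul(Rational(-1, 185), -16)), -1) = Pow(Add(Add(43061, 38331), Rational(16, 185)), -1) = Pow(Add(81392, Rational(16, 185)), -1) = Pow(Rational(15057536, 185), -1) = Rational(185, 15057536)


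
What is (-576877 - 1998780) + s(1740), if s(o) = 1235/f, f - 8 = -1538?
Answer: -788151289/306 ≈ -2.5757e+6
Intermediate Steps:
f = -1530 (f = 8 - 1538 = -1530)
s(o) = -247/306 (s(o) = 1235/(-1530) = 1235*(-1/1530) = -247/306)
(-576877 - 1998780) + s(1740) = (-576877 - 1998780) - 247/306 = -2575657 - 247/306 = -788151289/306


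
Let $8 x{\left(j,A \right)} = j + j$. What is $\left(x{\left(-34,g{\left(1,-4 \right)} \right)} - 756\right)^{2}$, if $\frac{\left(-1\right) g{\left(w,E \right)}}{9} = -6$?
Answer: $\frac{2337841}{4} \approx 5.8446 \cdot 10^{5}$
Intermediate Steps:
$g{\left(w,E \right)} = 54$ ($g{\left(w,E \right)} = \left(-9\right) \left(-6\right) = 54$)
$x{\left(j,A \right)} = \frac{j}{4}$ ($x{\left(j,A \right)} = \frac{j + j}{8} = \frac{2 j}{8} = \frac{j}{4}$)
$\left(x{\left(-34,g{\left(1,-4 \right)} \right)} - 756\right)^{2} = \left(\frac{1}{4} \left(-34\right) - 756\right)^{2} = \left(- \frac{17}{2} - 756\right)^{2} = \left(- \frac{1529}{2}\right)^{2} = \frac{2337841}{4}$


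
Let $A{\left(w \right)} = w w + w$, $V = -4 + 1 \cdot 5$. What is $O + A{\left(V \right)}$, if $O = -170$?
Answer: $-168$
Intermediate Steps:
$V = 1$ ($V = -4 + 5 = 1$)
$A{\left(w \right)} = w + w^{2}$ ($A{\left(w \right)} = w^{2} + w = w + w^{2}$)
$O + A{\left(V \right)} = -170 + 1 \left(1 + 1\right) = -170 + 1 \cdot 2 = -170 + 2 = -168$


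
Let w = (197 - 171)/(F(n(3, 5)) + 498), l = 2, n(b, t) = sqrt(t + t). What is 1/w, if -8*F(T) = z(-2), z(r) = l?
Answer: 1991/104 ≈ 19.144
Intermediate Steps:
n(b, t) = sqrt(2)*sqrt(t) (n(b, t) = sqrt(2*t) = sqrt(2)*sqrt(t))
z(r) = 2
F(T) = -1/4 (F(T) = -1/8*2 = -1/4)
w = 104/1991 (w = (197 - 171)/(-1/4 + 498) = 26/(1991/4) = 26*(4/1991) = 104/1991 ≈ 0.052235)
1/w = 1/(104/1991) = 1991/104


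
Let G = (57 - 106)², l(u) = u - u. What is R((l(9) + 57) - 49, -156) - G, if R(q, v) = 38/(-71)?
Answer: -170509/71 ≈ -2401.5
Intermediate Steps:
l(u) = 0
R(q, v) = -38/71 (R(q, v) = 38*(-1/71) = -38/71)
G = 2401 (G = (-49)² = 2401)
R((l(9) + 57) - 49, -156) - G = -38/71 - 1*2401 = -38/71 - 2401 = -170509/71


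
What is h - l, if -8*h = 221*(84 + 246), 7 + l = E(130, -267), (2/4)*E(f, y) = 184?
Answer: -37909/4 ≈ -9477.3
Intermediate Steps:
E(f, y) = 368 (E(f, y) = 2*184 = 368)
l = 361 (l = -7 + 368 = 361)
h = -36465/4 (h = -221*(84 + 246)/8 = -221*330/8 = -⅛*72930 = -36465/4 ≈ -9116.3)
h - l = -36465/4 - 1*361 = -36465/4 - 361 = -37909/4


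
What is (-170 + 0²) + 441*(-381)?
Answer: -168191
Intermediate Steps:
(-170 + 0²) + 441*(-381) = (-170 + 0) - 168021 = -170 - 168021 = -168191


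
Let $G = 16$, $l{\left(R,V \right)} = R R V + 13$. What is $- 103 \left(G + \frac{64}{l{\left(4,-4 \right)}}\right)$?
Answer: $- \frac{77456}{51} \approx -1518.7$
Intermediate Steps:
$l{\left(R,V \right)} = 13 + V R^{2}$ ($l{\left(R,V \right)} = R^{2} V + 13 = V R^{2} + 13 = 13 + V R^{2}$)
$- 103 \left(G + \frac{64}{l{\left(4,-4 \right)}}\right) = - 103 \left(16 + \frac{64}{13 - 4 \cdot 4^{2}}\right) = - 103 \left(16 + \frac{64}{13 - 64}\right) = - 103 \left(16 + \frac{64}{-51}\right) = - 103 \left(16 + 64 \left(- \frac{1}{51}\right)\right) = - 103 \left(16 - \frac{64}{51}\right) = \left(-103\right) \frac{752}{51} = - \frac{77456}{51}$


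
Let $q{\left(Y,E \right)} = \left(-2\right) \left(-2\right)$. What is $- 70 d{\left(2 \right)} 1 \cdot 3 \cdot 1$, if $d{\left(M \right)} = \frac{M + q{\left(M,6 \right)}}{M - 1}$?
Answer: $-1260$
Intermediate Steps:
$q{\left(Y,E \right)} = 4$
$d{\left(M \right)} = \frac{4 + M}{-1 + M}$ ($d{\left(M \right)} = \frac{M + 4}{M - 1} = \frac{4 + M}{-1 + M}$)
$- 70 d{\left(2 \right)} 1 \cdot 3 \cdot 1 = - 70 \frac{4 + 2}{-1 + 2} \cdot 1 \cdot 3 \cdot 1 = - 70 \cdot 1^{-1} \cdot 6 \cdot 3 \cdot 1 = - 70 \cdot 1 \cdot 6 \cdot 3 = \left(-70\right) 6 \cdot 3 = \left(-420\right) 3 = -1260$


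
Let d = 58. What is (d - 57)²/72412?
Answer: 1/72412 ≈ 1.3810e-5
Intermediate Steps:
(d - 57)²/72412 = (58 - 57)²/72412 = 1²*(1/72412) = 1*(1/72412) = 1/72412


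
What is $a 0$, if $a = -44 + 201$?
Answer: $0$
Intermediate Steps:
$a = 157$
$a 0 = 157 \cdot 0 = 0$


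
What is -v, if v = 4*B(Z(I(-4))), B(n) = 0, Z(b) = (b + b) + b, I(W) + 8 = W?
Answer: 0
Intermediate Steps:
I(W) = -8 + W
Z(b) = 3*b (Z(b) = 2*b + b = 3*b)
v = 0 (v = 4*0 = 0)
-v = -1*0 = 0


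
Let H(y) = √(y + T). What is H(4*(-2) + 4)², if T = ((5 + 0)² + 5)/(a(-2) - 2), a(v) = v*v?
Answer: 11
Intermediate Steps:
a(v) = v²
T = 15 (T = ((5 + 0)² + 5)/((-2)² - 2) = (5² + 5)/(4 - 2) = (25 + 5)/2 = 30*(½) = 15)
H(y) = √(15 + y) (H(y) = √(y + 15) = √(15 + y))
H(4*(-2) + 4)² = (√(15 + (4*(-2) + 4)))² = (√(15 + (-8 + 4)))² = (√(15 - 4))² = (√11)² = 11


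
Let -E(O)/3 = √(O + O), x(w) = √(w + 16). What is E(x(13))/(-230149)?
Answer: 3*√2*29^(¼)/230149 ≈ 4.2779e-5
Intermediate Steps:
x(w) = √(16 + w)
E(O) = -3*√2*√O (E(O) = -3*√(O + O) = -3*√2*√O)
E(x(13))/(-230149) = -3*√2*√(√(16 + 13))/(-230149) = -3*√2*√(√29)*(-1/230149) = -3*√2*29^(¼)*(-1/230149) = 3*√2*29^(¼)/230149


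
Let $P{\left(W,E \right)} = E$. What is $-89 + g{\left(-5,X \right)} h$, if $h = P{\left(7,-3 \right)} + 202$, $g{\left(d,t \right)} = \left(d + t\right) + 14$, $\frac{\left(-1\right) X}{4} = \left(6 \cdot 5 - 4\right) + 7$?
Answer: $-24566$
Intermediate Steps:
$X = -132$ ($X = - 4 \left(\left(6 \cdot 5 - 4\right) + 7\right) = - 4 \left(\left(30 - 4\right) + 7\right) = - 4 \left(26 + 7\right) = \left(-4\right) 33 = -132$)
$g{\left(d,t \right)} = 14 + d + t$
$h = 199$ ($h = -3 + 202 = 199$)
$-89 + g{\left(-5,X \right)} h = -89 + \left(14 - 5 - 132\right) 199 = -89 - 24477 = -24566$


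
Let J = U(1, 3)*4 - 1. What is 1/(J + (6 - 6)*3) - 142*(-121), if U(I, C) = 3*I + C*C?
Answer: 807555/47 ≈ 17182.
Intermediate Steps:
U(I, C) = C² + 3*I (U(I, C) = 3*I + C² = C² + 3*I)
J = 47 (J = (3² + 3*1)*4 - 1 = (9 + 3)*4 - 1 = 12*4 - 1 = 48 - 1 = 47)
1/(J + (6 - 6)*3) - 142*(-121) = 1/(47 + (6 - 6)*3) - 142*(-121) = 1/(47 + 0*3) + 17182 = 1/(47 + 0) + 17182 = 1/47 + 17182 = 807555/47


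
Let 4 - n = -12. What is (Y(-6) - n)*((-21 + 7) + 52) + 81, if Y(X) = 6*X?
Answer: -1895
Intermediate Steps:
n = 16 (n = 4 - 1*(-12) = 4 + 12 = 16)
(Y(-6) - n)*((-21 + 7) + 52) + 81 = (6*(-6) - 1*16)*((-21 + 7) + 52) + 81 = (-36 - 16)*(-14 + 52) + 81 = -52*38 + 81 = -1976 + 81 = -1895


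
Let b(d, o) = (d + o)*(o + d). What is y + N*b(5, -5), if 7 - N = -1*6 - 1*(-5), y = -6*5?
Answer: -30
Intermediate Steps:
b(d, o) = (d + o)² (b(d, o) = (d + o)*(d + o) = (d + o)²)
y = -30
N = 8 (N = 7 - (-1*6 - 1*(-5)) = 7 - (-6 + 5) = 7 - 1*(-1) = 7 + 1 = 8)
y + N*b(5, -5) = -30 + 8*(5 - 5)² = -30 + 8*0² = -30 + 8*0 = -30 + 0 = -30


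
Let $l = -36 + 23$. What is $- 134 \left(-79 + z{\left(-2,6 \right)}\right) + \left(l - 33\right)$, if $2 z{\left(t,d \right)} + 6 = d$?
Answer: $10540$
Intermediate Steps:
$l = -13$
$z{\left(t,d \right)} = -3 + \frac{d}{2}$
$- 134 \left(-79 + z{\left(-2,6 \right)}\right) + \left(l - 33\right) = - 134 \left(-79 + \left(-3 + \frac{1}{2} \cdot 6\right)\right) - 46 = - 134 \left(-79 + \left(-3 + 3\right)\right) - 46 = - 134 \left(-79 + 0\right) - 46 = \left(-134\right) \left(-79\right) - 46 = 10586 - 46 = 10540$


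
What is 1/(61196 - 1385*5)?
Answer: 1/54271 ≈ 1.8426e-5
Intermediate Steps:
1/(61196 - 1385*5) = 1/(61196 - 6925) = 1/54271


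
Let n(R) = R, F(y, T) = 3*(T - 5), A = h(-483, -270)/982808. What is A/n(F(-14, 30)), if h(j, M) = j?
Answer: -161/24570200 ≈ -6.5527e-6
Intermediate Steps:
A = -483/982808 ≈ -0.00049145
F(y, T) = -15 + 3*T (F(y, T) = 3*(-5 + T) = -15 + 3*T)
A/n(F(-14, 30)) = -483/(982808*(-15 + 3*30)) = -483/(982808*(-15 + 90)) = -483/982808/75 = -483/982808*1/75 = -161/24570200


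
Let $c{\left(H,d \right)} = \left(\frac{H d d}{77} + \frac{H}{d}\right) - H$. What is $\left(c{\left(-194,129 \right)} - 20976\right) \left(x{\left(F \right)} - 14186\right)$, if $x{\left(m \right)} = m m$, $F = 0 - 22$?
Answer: $\frac{8534978677420}{9933} \approx 8.5925 \cdot 10^{8}$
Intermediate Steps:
$F = -22$ ($F = 0 - 22 = -22$)
$c{\left(H,d \right)} = - H + \frac{H}{d} + \frac{H d^{2}}{77}$ ($c{\left(H,d \right)} = \left(H d^{2} \cdot \frac{1}{77} + \frac{H}{d}\right) - H = \left(\frac{H d^{2}}{77} + \frac{H}{d}\right) - H = \left(\frac{H}{d} + \frac{H d^{2}}{77}\right) - H = - H + \frac{H}{d} + \frac{H d^{2}}{77}$)
$x{\left(m \right)} = m^{2}$
$\left(c{\left(-194,129 \right)} - 20976\right) \left(x{\left(F \right)} - 14186\right) = \left(\left(\left(-1\right) \left(-194\right) - \frac{194}{129} + \frac{1}{77} \left(-194\right) 129^{2}\right) - 20976\right) \left(\left(-22\right)^{2} - 14186\right) = \left(\left(194 - \frac{194}{129} + \frac{1}{77} \left(-194\right) 16641\right) - 20976\right) \left(484 - 14186\right) = \left(\left(194 - \frac{194}{129} - \frac{3228354}{77}\right) - 20976\right) \left(-13702\right) = \left(- \frac{414545602}{9933} - 20976\right) \left(-13702\right) = \left(- \frac{622900210}{9933}\right) \left(-13702\right) = \frac{8534978677420}{9933}$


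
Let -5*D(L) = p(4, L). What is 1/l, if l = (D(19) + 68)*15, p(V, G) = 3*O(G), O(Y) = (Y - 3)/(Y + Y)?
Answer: 19/19308 ≈ 0.00098405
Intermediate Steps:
O(Y) = (-3 + Y)/(2*Y) (O(Y) = (-3 + Y)/((2*Y)) = (-3 + Y)*(1/(2*Y)) = (-3 + Y)/(2*Y))
p(V, G) = 3*(-3 + G)/(2*G) (p(V, G) = 3*((-3 + G)/(2*G)) = 3*(-3 + G)/(2*G))
D(L) = -3*(-3 + L)/(10*L)
l = 19308/19 (l = ((3/10)*(3 - 1*19)/19 + 68)*15 = ((3/10)*(1/19)*(3 - 19) + 68)*15 = ((3/10)*(1/19)*(-16) + 68)*15 = (-24/95 + 68)*15 = (6436/95)*15 = 19308/19 ≈ 1016.2)
1/l = 1/(19308/19) = 19/19308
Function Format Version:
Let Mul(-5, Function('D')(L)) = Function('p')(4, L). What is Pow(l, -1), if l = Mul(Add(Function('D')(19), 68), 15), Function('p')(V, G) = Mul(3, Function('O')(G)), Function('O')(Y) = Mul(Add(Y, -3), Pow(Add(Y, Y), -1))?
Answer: Rational(19, 19308) ≈ 0.00098405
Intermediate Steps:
Function('O')(Y) = Mul(Rational(1, 2), Pow(Y, -1), Add(-3, Y)) (Function('O')(Y) = Mul(Add(-3, Y), Pow(Mul(2, Y), -1)) = Mul(Add(-3, Y), Mul(Rational(1, 2), Pow(Y, -1))) = Mul(Rational(1, 2), Pow(Y, -1), Add(-3, Y)))
Function('p')(V, G) = Mul(Rational(3, 2), Pow(G, -1), Add(-3, G)) (Function('p')(V, G) = Mul(3, Mul(Rational(1, 2), Pow(G, -1), Add(-3, G))) = Mul(Rational(3, 2), Pow(G, -1), Add(-3, G)))
Function('D')(L) = Mul(Rational(-3, 10), Pow(L, -1), Add(-3, L)) (Function('D')(L) = Mul(Rational(-1, 5), Mul(Rational(3, 2), Pow(L, -1), Add(-3, L))) = Mul(Rational(-3, 10), Pow(L, -1), Add(-3, L)))
l = Rational(19308, 19) (l = Mul(Add(Mul(Rational(3, 10), Pow(19, -1), Add(3, Mul(-1, 19))), 68), 15) = Mul(Add(Mul(Rational(3, 10), Rational(1, 19), Add(3, -19)), 68), 15) = Mul(Add(Mul(Rational(3, 10), Rational(1, 19), -16), 68), 15) = Mul(Add(Rational(-24, 95), 68), 15) = Mul(Rational(6436, 95), 15) = Rational(19308, 19) ≈ 1016.2)
Pow(l, -1) = Pow(Rational(19308, 19), -1) = Rational(19, 19308)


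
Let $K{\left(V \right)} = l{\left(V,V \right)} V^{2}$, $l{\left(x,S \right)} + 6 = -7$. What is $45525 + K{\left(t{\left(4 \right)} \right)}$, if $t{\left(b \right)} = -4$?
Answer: $45317$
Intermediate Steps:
$l{\left(x,S \right)} = -13$ ($l{\left(x,S \right)} = -6 - 7 = -13$)
$K{\left(V \right)} = - 13 V^{2}$
$45525 + K{\left(t{\left(4 \right)} \right)} = 45525 - 13 \left(-4\right)^{2} = 45525 - 208 = 45317$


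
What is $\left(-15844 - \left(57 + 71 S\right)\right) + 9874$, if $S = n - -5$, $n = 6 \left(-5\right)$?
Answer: $-4252$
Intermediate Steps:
$n = -30$
$S = -25$ ($S = -30 - -5 = -30 + 5 = -25$)
$\left(-15844 - \left(57 + 71 S\right)\right) + 9874 = \left(-15844 - -1718\right) + 9874 = \left(-15844 + \left(1775 - 57\right)\right) + 9874 = \left(-15844 + 1718\right) + 9874 = -14126 + 9874 = -4252$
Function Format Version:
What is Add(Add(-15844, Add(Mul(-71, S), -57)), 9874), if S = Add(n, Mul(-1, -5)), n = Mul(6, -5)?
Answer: -4252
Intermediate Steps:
n = -30
S = -25 (S = Add(-30, Mul(-1, -5)) = Add(-30, 5) = -25)
Add(Add(-15844, Add(Mul(-71, S), -57)), 9874) = Add(Add(-15844, Add(Mul(-71, -25), -57)), 9874) = Add(Add(-15844, Add(1775, -57)), 9874) = Add(Add(-15844, 1718), 9874) = Add(-14126, 9874) = -4252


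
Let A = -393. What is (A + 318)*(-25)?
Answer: 1875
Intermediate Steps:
(A + 318)*(-25) = (-393 + 318)*(-25) = -75*(-25) = 1875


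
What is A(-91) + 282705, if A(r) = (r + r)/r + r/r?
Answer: 282708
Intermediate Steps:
A(r) = 3 (A(r) = (2*r)/r + 1 = 2 + 1 = 3)
A(-91) + 282705 = 3 + 282705 = 282708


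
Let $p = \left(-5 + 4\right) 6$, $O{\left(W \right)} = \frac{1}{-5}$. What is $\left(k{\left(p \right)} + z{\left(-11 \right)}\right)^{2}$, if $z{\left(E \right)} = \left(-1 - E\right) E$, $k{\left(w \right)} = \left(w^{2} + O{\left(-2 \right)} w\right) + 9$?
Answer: $\frac{101761}{25} \approx 4070.4$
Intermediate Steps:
$O{\left(W \right)} = - \frac{1}{5}$
$p = -6$ ($p = \left(-1\right) 6 = -6$)
$k{\left(w \right)} = 9 + w^{2} - \frac{w}{5}$ ($k{\left(w \right)} = \left(w^{2} - \frac{w}{5}\right) + 9 = 9 + w^{2} - \frac{w}{5}$)
$z{\left(E \right)} = E \left(-1 - E\right)$
$\left(k{\left(p \right)} + z{\left(-11 \right)}\right)^{2} = \left(\left(9 + \left(-6\right)^{2} - - \frac{6}{5}\right) - - 11 \left(1 - 11\right)\right)^{2} = \left(\left(9 + 36 + \frac{6}{5}\right) - \left(-11\right) \left(-10\right)\right)^{2} = \left(\frac{231}{5} - 110\right)^{2} = \left(- \frac{319}{5}\right)^{2} = \frac{101761}{25}$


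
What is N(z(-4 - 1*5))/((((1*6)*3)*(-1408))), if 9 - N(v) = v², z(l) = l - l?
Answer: -1/2816 ≈ -0.00035511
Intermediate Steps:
z(l) = 0
N(v) = 9 - v²
N(z(-4 - 1*5))/((((1*6)*3)*(-1408))) = (9 - 1*0²)/((((1*6)*3)*(-1408))) = (9 - 1*0)/(((6*3)*(-1408))) = (9 + 0)/((18*(-1408))) = 9/(-25344) = 9*(-1/25344) = -1/2816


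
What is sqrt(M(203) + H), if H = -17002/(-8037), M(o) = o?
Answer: sqrt(1472122109)/2679 ≈ 14.322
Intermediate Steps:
H = 17002/8037 (H = -17002*(-1/8037) = 17002/8037 ≈ 2.1155)
sqrt(M(203) + H) = sqrt(203 + 17002/8037) = sqrt(1648513/8037) = sqrt(1472122109)/2679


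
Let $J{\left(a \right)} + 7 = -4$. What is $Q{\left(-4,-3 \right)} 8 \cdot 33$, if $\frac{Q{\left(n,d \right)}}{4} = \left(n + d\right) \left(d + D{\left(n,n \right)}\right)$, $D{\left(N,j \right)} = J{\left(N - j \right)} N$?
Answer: $-303072$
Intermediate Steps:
$J{\left(a \right)} = -11$ ($J{\left(a \right)} = -7 - 4 = -11$)
$D{\left(N,j \right)} = - 11 N$
$Q{\left(n,d \right)} = 4 \left(d + n\right) \left(d - 11 n\right)$ ($Q{\left(n,d \right)} = 4 \left(n + d\right) \left(d - 11 n\right) = 4 \left(d + n\right) \left(d - 11 n\right)$)
$Q{\left(-4,-3 \right)} 8 \cdot 33 = \left(- 44 \left(-4\right)^{2} + 4 \left(-3\right)^{2} - \left(-120\right) \left(-4\right)\right) 8 \cdot 33 = \left(\left(-44\right) 16 + 4 \cdot 9 - 480\right) 8 \cdot 33 = \left(-704 + 36 - 480\right) 8 \cdot 33 = \left(-1148\right) 8 \cdot 33 = \left(-9184\right) 33 = -303072$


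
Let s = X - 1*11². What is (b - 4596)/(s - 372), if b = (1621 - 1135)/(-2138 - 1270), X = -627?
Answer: 2610609/636160 ≈ 4.1037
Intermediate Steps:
b = -81/568 (b = 486/(-3408) = 486*(-1/3408) = -81/568 ≈ -0.14261)
s = -748 (s = -627 - 1*11² = -627 - 1*121 = -627 - 121 = -748)
(b - 4596)/(s - 372) = (-81/568 - 4596)/(-748 - 372) = -2610609/568/(-1120) = -2610609/568*(-1/1120) = 2610609/636160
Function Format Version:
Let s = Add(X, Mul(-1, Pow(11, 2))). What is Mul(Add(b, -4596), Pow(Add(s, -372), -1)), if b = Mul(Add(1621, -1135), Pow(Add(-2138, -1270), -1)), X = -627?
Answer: Rational(2610609, 636160) ≈ 4.1037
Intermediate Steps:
b = Rational(-81, 568) (b = Mul(486, Pow(-3408, -1)) = Mul(486, Rational(-1, 3408)) = Rational(-81, 568) ≈ -0.14261)
s = -748 (s = Add(-627, Mul(-1, Pow(11, 2))) = Add(-627, Mul(-1, 121)) = Add(-627, -121) = -748)
Mul(Add(b, -4596), Pow(Add(s, -372), -1)) = Mul(Add(Rational(-81, 568), -4596), Pow(Add(-748, -372), -1)) = Mul(Rational(-2610609, 568), Pow(-1120, -1)) = Mul(Rational(-2610609, 568), Rational(-1, 1120)) = Rational(2610609, 636160)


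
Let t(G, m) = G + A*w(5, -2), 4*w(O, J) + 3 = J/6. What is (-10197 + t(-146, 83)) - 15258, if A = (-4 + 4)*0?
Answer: -25601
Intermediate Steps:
w(O, J) = -¾ + J/24 (w(O, J) = -¾ + (J/6)/4 = -¾ + J/24)
A = 0 (A = 0*0 = 0)
t(G, m) = G (t(G, m) = G + 0*(-¾ + (1/24)*(-2)) = G + 0*(-¾ - 1/12) = G + 0*(-⅚) = G + 0 = G)
(-10197 + t(-146, 83)) - 15258 = (-10197 - 146) - 15258 = -10343 - 15258 = -25601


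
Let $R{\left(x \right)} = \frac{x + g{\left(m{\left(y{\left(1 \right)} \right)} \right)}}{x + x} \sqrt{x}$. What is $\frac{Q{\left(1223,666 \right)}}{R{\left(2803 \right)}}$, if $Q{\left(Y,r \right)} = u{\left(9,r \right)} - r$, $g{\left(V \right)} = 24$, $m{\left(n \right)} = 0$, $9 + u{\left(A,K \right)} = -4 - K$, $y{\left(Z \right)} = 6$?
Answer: $- \frac{2690 \sqrt{2803}}{2827} \approx -50.378$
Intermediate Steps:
$u{\left(A,K \right)} = -13 - K$ ($u{\left(A,K \right)} = -9 - \left(4 + K\right) = -13 - K$)
$Q{\left(Y,r \right)} = -13 - 2 r$ ($Q{\left(Y,r \right)} = \left(-13 - r\right) - r = -13 - 2 r$)
$R{\left(x \right)} = \frac{24 + x}{2 \sqrt{x}}$ ($R{\left(x \right)} = \frac{x + 24}{x + x} \sqrt{x} = \frac{24 + x}{2 x} \sqrt{x} = \frac{24 + x}{2 \sqrt{x}}$)
$\frac{Q{\left(1223,666 \right)}}{R{\left(2803 \right)}} = \frac{-13 - 1332}{\frac{1}{2} \frac{1}{\sqrt{2803}} \left(24 + 2803\right)} = \frac{-13 - 1332}{\frac{1}{2} \frac{\sqrt{2803}}{2803} \cdot 2827} = - \frac{1345}{\frac{2827}{5606} \sqrt{2803}} = - 1345 \frac{2 \sqrt{2803}}{2827} = - \frac{2690 \sqrt{2803}}{2827}$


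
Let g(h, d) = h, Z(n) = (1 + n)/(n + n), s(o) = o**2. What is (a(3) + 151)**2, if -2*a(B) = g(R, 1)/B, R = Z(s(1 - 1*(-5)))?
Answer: 4250388025/186624 ≈ 22775.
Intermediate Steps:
Z(n) = (1 + n)/(2*n) (Z(n) = (1 + n)/((2*n)) = (1 + n)*(1/(2*n)) = (1 + n)/(2*n))
R = 37/72 (R = (1 + (1 - 1*(-5))**2)/(2*((1 - 1*(-5))**2)) = (1 + (1 + 5)**2)/(2*((1 + 5)**2)) = (1 + 6**2)/(2*(6**2)) = (1/2)*(1 + 36)/36 = (1/2)*(1/36)*37 = 37/72 ≈ 0.51389)
a(B) = -37/(144*B)
(a(3) + 151)**2 = (-37/144/3 + 151)**2 = (-37/144*1/3 + 151)**2 = (-37/432 + 151)**2 = (65195/432)**2 = 4250388025/186624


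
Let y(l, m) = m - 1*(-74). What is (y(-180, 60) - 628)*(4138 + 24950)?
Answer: -14369472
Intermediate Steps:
y(l, m) = 74 + m (y(l, m) = m + 74 = 74 + m)
(y(-180, 60) - 628)*(4138 + 24950) = ((74 + 60) - 628)*(4138 + 24950) = (134 - 628)*29088 = -494*29088 = -14369472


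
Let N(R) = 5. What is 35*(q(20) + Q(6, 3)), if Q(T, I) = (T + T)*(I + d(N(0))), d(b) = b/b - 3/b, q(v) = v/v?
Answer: 1463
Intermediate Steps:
q(v) = 1
d(b) = 1 - 3/b
Q(T, I) = 2*T*(⅖ + I) (Q(T, I) = (T + T)*(I + (-3 + 5)/5) = (2*T)*(I + (⅕)*2) = (2*T)*(I + ⅖) = (2*T)*(⅖ + I) = 2*T*(⅖ + I))
35*(q(20) + Q(6, 3)) = 35*(1 + (⅖)*6*(2 + 5*3)) = 35*(1 + (⅖)*6*(2 + 15)) = 35*(1 + (⅖)*6*17) = 35*(1 + 204/5) = 35*(209/5) = 1463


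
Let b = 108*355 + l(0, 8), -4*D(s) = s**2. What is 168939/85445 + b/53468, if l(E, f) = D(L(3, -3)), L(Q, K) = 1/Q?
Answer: 443116417627/164468637360 ≈ 2.6942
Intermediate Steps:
D(s) = -s**2/4
l(E, f) = -1/36 (l(E, f) = -(1/3)**2/4 = -1/4*1/9 = -1/36)
b = 1380239/36 (b = 108*355 - 1/36 = 38340 - 1/36 = 1380239/36 ≈ 38340.)
168939/85445 + b/53468 = 168939/85445 + (1380239/36)/53468 = 168939*(1/85445) + (1380239/36)*(1/53468) = 168939/85445 + 1380239/1924848 = 443116417627/164468637360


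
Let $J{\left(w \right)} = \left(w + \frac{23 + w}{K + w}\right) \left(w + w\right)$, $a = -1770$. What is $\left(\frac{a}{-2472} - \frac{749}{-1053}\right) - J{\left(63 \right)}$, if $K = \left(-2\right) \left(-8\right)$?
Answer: $- \frac{276711551551}{34273044} \approx -8073.7$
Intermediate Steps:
$K = 16$
$J{\left(w \right)} = 2 w \left(w + \frac{23 + w}{16 + w}\right)$ ($J{\left(w \right)} = \left(w + \frac{23 + w}{16 + w}\right) \left(w + w\right) = \left(w + \frac{23 + w}{16 + w}\right) 2 w = 2 w \left(w + \frac{23 + w}{16 + w}\right)$)
$\left(\frac{a}{-2472} - \frac{749}{-1053}\right) - J{\left(63 \right)} = \left(- \frac{1770}{-2472} - \frac{749}{-1053}\right) - 2 \cdot 63 \frac{1}{16 + 63} \left(23 + 63^{2} + 17 \cdot 63\right) = \left(\left(-1770\right) \left(- \frac{1}{2472}\right) - - \frac{749}{1053}\right) - 2 \cdot 63 \cdot \frac{1}{79} \left(23 + 3969 + 1071\right) = \left(\frac{295}{412} + \frac{749}{1053}\right) - 2 \cdot 63 \cdot \frac{1}{79} \cdot 5063 = \frac{619223}{433836} - \frac{637938}{79} = - \frac{276711551551}{34273044}$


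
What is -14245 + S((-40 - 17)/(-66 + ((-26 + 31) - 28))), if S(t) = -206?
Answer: -14451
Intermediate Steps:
-14245 + S((-40 - 17)/(-66 + ((-26 + 31) - 28))) = -14245 - 206 = -14451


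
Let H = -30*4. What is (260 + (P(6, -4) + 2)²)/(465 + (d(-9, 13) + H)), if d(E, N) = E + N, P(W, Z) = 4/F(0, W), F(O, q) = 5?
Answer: 6696/8725 ≈ 0.76745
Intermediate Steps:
H = -120
P(W, Z) = ⅘ (P(W, Z) = 4/5 = 4*(⅕) = ⅘)
(260 + (P(6, -4) + 2)²)/(465 + (d(-9, 13) + H)) = (260 + (⅘ + 2)²)/(465 + ((-9 + 13) - 120)) = (260 + (14/5)²)/(465 + (4 - 120)) = (260 + 196/25)/(465 - 116) = (6696/25)/349 = (6696/25)*(1/349) = 6696/8725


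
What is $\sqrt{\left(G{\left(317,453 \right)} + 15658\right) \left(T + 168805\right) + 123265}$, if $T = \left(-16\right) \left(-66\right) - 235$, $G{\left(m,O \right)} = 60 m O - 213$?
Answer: $\sqrt{1464127790395} \approx 1.21 \cdot 10^{6}$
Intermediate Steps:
$G{\left(m,O \right)} = -213 + 60 O m$ ($G{\left(m,O \right)} = 60 O m - 213 = -213 + 60 O m$)
$T = 821$ ($T = 1056 - 235 = 821$)
$\sqrt{\left(G{\left(317,453 \right)} + 15658\right) \left(T + 168805\right) + 123265} = \sqrt{\left(\left(-213 + 60 \cdot 453 \cdot 317\right) + 15658\right) \left(821 + 168805\right) + 123265} = \sqrt{\left(\left(-213 + 8616060\right) + 15658\right) 169626 + 123265} = \sqrt{\left(8615847 + 15658\right) 169626 + 123265} = \sqrt{8631505 \cdot 169626 + 123265} = \sqrt{1464127667130 + 123265} = \sqrt{1464127790395}$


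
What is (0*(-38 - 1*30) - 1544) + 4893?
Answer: 3349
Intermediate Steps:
(0*(-38 - 1*30) - 1544) + 4893 = (0*(-38 - 30) - 1544) + 4893 = (0*(-68) - 1544) + 4893 = (0 - 1544) + 4893 = -1544 + 4893 = 3349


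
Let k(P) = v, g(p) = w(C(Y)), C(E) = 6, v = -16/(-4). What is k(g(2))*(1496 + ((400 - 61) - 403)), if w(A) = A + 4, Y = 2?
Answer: 5728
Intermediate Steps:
v = 4 (v = -16*(-1/4) = 4)
w(A) = 4 + A
g(p) = 10 (g(p) = 4 + 6 = 10)
k(P) = 4
k(g(2))*(1496 + ((400 - 61) - 403)) = 4*(1496 + ((400 - 61) - 403)) = 4*(1496 + (339 - 403)) = 4*(1496 - 64) = 4*1432 = 5728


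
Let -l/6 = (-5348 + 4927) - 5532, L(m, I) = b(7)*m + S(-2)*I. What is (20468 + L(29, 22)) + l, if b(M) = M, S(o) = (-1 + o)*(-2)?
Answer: 56521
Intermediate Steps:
S(o) = 2 - 2*o
L(m, I) = 6*I + 7*m (L(m, I) = 7*m + (2 - 2*(-2))*I = 7*m + (2 + 4)*I = 7*m + 6*I = 6*I + 7*m)
l = 35718 (l = -6*((-5348 + 4927) - 5532) = -6*(-421 - 5532) = -6*(-5953) = 35718)
(20468 + L(29, 22)) + l = (20468 + (6*22 + 7*29)) + 35718 = (20468 + (132 + 203)) + 35718 = (20468 + 335) + 35718 = 20803 + 35718 = 56521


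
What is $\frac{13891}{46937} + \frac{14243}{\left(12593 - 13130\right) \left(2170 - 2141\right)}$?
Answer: $- \frac{452199148}{730949901} \approx -0.61865$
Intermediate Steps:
$\frac{13891}{46937} + \frac{14243}{\left(12593 - 13130\right) \left(2170 - 2141\right)} = 13891 \cdot \frac{1}{46937} + \frac{14243}{\left(-537\right) 29} = \frac{13891}{46937} + \frac{14243}{-15573} = \frac{13891}{46937} + 14243 \left(- \frac{1}{15573}\right) = \frac{13891}{46937} - \frac{14243}{15573} = - \frac{452199148}{730949901}$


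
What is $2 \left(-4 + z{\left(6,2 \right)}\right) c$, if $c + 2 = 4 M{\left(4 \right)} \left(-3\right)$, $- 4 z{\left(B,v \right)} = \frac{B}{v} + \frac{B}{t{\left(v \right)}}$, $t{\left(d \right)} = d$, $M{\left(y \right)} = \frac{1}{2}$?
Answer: $88$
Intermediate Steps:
$M{\left(y \right)} = \frac{1}{2}$
$z{\left(B,v \right)} = - \frac{B}{2 v}$ ($z{\left(B,v \right)} = - \frac{\frac{B}{v} + \frac{B}{v}}{4} = - \frac{2 B \frac{1}{v}}{4} = - \frac{B}{2 v}$)
$c = -8$ ($c = -2 + 4 \cdot \frac{1}{2} \left(-3\right) = -2 + 2 \left(-3\right) = -2 - 6 = -8$)
$2 \left(-4 + z{\left(6,2 \right)}\right) c = 2 \left(-4 - \frac{3}{2}\right) \left(-8\right) = 2 \left(- \frac{11}{2}\right) \left(-8\right) = \left(-11\right) \left(-8\right) = 88$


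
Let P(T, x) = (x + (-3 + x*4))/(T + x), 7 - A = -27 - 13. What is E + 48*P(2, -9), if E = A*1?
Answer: 2633/7 ≈ 376.14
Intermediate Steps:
A = 47 (A = 7 - (-27 - 13) = 7 - 1*(-40) = 7 + 40 = 47)
P(T, x) = (-3 + 5*x)/(T + x) (P(T, x) = (x + (-3 + 4*x))/(T + x) = (-3 + 5*x)/(T + x))
E = 47 (E = 47*1 = 47)
E + 48*P(2, -9) = 47 + 48*((-3 + 5*(-9))/(2 - 9)) = 47 + 48*((-3 - 45)/(-7)) = 47 + 48*(-⅐*(-48)) = 47 + 48*(48/7) = 47 + 2304/7 = 2633/7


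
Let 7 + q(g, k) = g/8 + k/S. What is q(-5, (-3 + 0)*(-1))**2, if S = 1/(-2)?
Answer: 11881/64 ≈ 185.64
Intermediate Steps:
S = -1/2 ≈ -0.50000
q(g, k) = -7 - 2*k + g/8 (q(g, k) = -7 + (g/8 + k/(-1/2)) = -7 + (g*(1/8) + k*(-2)) = -7 + (g/8 - 2*k) = -7 + (-2*k + g/8) = -7 - 2*k + g/8)
q(-5, (-3 + 0)*(-1))**2 = (-7 - 2*(-3 + 0)*(-1) + (1/8)*(-5))**2 = (-7 - (-6)*(-1) - 5/8)**2 = (-7 - 2*3 - 5/8)**2 = (-7 - 6 - 5/8)**2 = (-109/8)**2 = 11881/64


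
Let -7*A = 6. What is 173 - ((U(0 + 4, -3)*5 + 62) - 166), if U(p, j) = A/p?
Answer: 3893/14 ≈ 278.07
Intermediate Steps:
A = -6/7 (A = -1/7*6 = -6/7 ≈ -0.85714)
U(p, j) = -6/(7*p)
173 - ((U(0 + 4, -3)*5 + 62) - 166) = 173 - ((-6/(7*(0 + 4))*5 + 62) - 166) = 173 - ((-6/7/4*5 + 62) - 166) = 173 - ((-6/7*1/4*5 + 62) - 166) = 173 - ((-3/14*5 + 62) - 166) = 173 - ((-15/14 + 62) - 166) = 173 - (853/14 - 166) = 173 - 1*(-1471/14) = 173 + 1471/14 = 3893/14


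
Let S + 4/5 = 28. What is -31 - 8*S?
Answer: -1243/5 ≈ -248.60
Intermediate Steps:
S = 136/5 (S = -⅘ + 28 = 136/5 ≈ 27.200)
-31 - 8*S = -31 - 8*136/5 = -31 - 1088/5 = -1243/5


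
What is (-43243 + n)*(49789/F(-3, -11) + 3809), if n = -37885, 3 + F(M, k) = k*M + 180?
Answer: -34466378956/105 ≈ -3.2825e+8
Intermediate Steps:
F(M, k) = 177 + M*k (F(M, k) = -3 + (k*M + 180) = -3 + (M*k + 180) = -3 + (180 + M*k) = 177 + M*k)
(-43243 + n)*(49789/F(-3, -11) + 3809) = (-43243 - 37885)*(49789/(177 - 3*(-11)) + 3809) = -81128*(49789/(177 + 33) + 3809) = -81128*(49789/210 + 3809) = -81128*849679/210 = -34466378956/105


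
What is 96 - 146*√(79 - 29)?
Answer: 96 - 730*√2 ≈ -936.38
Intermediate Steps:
96 - 146*√(79 - 29) = 96 - 730*√2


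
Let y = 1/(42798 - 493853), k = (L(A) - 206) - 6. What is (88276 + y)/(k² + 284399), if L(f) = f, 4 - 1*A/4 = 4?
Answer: 39817331179/148551806865 ≈ 0.26804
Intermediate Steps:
A = 0 (A = 16 - 4*4 = 16 - 16 = 0)
k = -212 (k = (0 - 206) - 6 = -206 - 6 = -212)
y = -1/451055 (y = 1/(-451055) = -1/451055 ≈ -2.2170e-6)
(88276 + y)/(k² + 284399) = (88276 - 1/451055)/((-212)² + 284399) = 39817331179/(451055*(44944 + 284399)) = (39817331179/451055)/329343 = (39817331179/451055)*(1/329343) = 39817331179/148551806865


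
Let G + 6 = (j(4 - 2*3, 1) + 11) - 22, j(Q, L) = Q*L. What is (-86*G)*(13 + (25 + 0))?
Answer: 62092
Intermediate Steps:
j(Q, L) = L*Q
G = -19 (G = -6 + ((1*(4 - 2*3) + 11) - 22) = -6 + ((1*(4 - 6) + 11) - 22) = -6 + ((1*(-2) + 11) - 22) = -6 + ((-2 + 11) - 22) = -6 + (9 - 22) = -6 - 13 = -19)
(-86*G)*(13 + (25 + 0)) = (-86*(-19))*(13 + (25 + 0)) = 1634*(13 + 25) = 1634*38 = 62092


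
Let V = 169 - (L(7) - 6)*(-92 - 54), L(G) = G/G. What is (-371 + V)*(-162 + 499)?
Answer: -314084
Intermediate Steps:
L(G) = 1
V = -561 (V = 169 - (1 - 6)*(-92 - 54) = 169 - (-5)*(-146) = 169 - 1*730 = 169 - 730 = -561)
(-371 + V)*(-162 + 499) = (-371 - 561)*(-162 + 499) = -932*337 = -314084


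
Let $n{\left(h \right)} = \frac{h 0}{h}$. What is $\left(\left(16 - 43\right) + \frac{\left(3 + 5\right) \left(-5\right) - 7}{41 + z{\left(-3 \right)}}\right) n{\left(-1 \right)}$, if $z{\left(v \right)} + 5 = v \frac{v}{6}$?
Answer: $0$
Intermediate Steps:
$z{\left(v \right)} = -5 + \frac{v^{2}}{6}$ ($z{\left(v \right)} = -5 + v \frac{v}{6} = -5 + \frac{v^{2}}{6}$)
$n{\left(h \right)} = 0$ ($n{\left(h \right)} = \frac{0}{h} = 0$)
$\left(\left(16 - 43\right) + \frac{\left(3 + 5\right) \left(-5\right) - 7}{41 + z{\left(-3 \right)}}\right) n{\left(-1 \right)} = \left(\left(16 - 43\right) + \frac{\left(3 + 5\right) \left(-5\right) - 7}{41 - \left(5 - \frac{\left(-3\right)^{2}}{6}\right)}\right) 0 = \left(-27 + \frac{8 \left(-5\right) - 7}{41 + \left(-5 + \frac{1}{6} \cdot 9\right)}\right) 0 = \left(-27 + \frac{-40 - 7}{41 + \left(-5 + \frac{3}{2}\right)}\right) 0 = \left(-27 - \frac{47}{41 - \frac{7}{2}}\right) 0 = \left(-27 - \frac{47}{\frac{75}{2}}\right) 0 = \left(-27 - \frac{94}{75}\right) 0 = \left(- \frac{2119}{75}\right) 0 = 0$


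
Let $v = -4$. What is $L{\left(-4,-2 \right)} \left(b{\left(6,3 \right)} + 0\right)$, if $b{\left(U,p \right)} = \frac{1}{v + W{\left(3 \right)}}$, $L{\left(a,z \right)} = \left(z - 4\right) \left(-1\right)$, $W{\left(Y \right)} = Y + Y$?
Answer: $3$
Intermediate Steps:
$W{\left(Y \right)} = 2 Y$
$L{\left(a,z \right)} = 4 - z$ ($L{\left(a,z \right)} = \left(-4 + z\right) \left(-1\right) = 4 - z$)
$b{\left(U,p \right)} = \frac{1}{2}$ ($b{\left(U,p \right)} = \frac{1}{-4 + 2 \cdot 3} = \frac{1}{-4 + 6} = \frac{1}{2}$)
$L{\left(-4,-2 \right)} \left(b{\left(6,3 \right)} + 0\right) = \left(4 - -2\right) \left(\frac{1}{2} + 0\right) = \left(4 + 2\right) \frac{1}{2} = 6 \cdot \frac{1}{2} = 3$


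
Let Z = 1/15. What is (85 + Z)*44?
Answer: 56144/15 ≈ 3742.9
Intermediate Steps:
Z = 1/15 ≈ 0.066667
(85 + Z)*44 = (85 + 1/15)*44 = (1276/15)*44 = 56144/15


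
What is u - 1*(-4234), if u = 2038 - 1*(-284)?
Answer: 6556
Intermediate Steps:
u = 2322 (u = 2038 + 284 = 2322)
u - 1*(-4234) = 2322 - 1*(-4234) = 2322 + 4234 = 6556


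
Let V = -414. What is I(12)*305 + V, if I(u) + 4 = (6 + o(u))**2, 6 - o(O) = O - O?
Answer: 42286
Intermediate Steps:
o(O) = 6 (o(O) = 6 - (O - O) = 6 - 1*0 = 6 + 0 = 6)
I(u) = 140 (I(u) = -4 + (6 + 6)**2 = -4 + 12**2 = -4 + 144 = 140)
I(12)*305 + V = 140*305 - 414 = 42700 - 414 = 42286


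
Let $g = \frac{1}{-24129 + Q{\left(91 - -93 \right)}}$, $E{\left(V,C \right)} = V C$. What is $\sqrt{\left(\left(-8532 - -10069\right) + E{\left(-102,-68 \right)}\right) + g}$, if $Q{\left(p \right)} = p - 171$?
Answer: $\frac{\sqrt{1231934913143}}{12058} \approx 92.049$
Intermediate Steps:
$E{\left(V,C \right)} = C V$
$Q{\left(p \right)} = -171 + p$
$g = - \frac{1}{24116}$ ($g = \frac{1}{-24129 + \left(-171 + \left(91 - -93\right)\right)} = \frac{1}{-24129 + \left(-171 + \left(91 + 93\right)\right)} = \frac{1}{-24129 + \left(-171 + 184\right)} = \frac{1}{-24129 + 13} = \frac{1}{-24116} = - \frac{1}{24116} \approx -4.1466 \cdot 10^{-5}$)
$\sqrt{\left(\left(-8532 - -10069\right) + E{\left(-102,-68 \right)}\right) + g} = \sqrt{\left(\left(-8532 - -10069\right) - -6936\right) - \frac{1}{24116}} = \sqrt{\left(\left(-8532 + 10069\right) + 6936\right) - \frac{1}{24116}} = \sqrt{\left(1537 + 6936\right) - \frac{1}{24116}} = \sqrt{8473 - \frac{1}{24116}} = \sqrt{\frac{204334867}{24116}} = \frac{\sqrt{1231934913143}}{12058}$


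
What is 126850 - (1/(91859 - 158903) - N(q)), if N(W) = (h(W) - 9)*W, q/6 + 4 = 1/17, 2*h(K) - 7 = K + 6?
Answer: 2464372310917/19375716 ≈ 1.2719e+5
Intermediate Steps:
h(K) = 13/2 + K/2 (h(K) = 7/2 + (K + 6)/2 = 7/2 + (6 + K)/2 = 7/2 + (3 + K/2) = 13/2 + K/2)
q = -402/17 (q = -24 + 6/17 = -402/17 ≈ -23.647)
N(W) = W*(-5/2 + W/2) (N(W) = ((13/2 + W/2) - 9)*W = (-5/2 + W/2)*W = W*(-5/2 + W/2))
126850 - (1/(91859 - 158903) - N(q)) = 126850 - (1/(91859 - 158903) - (-402)*(-5 - 402/17)/(2*17)) = 126850 - (1/(-67044) - (-402)*(-487)/(2*17*17)) = 126850 - (-1/67044 - 1*97887/289) = 126850 - (-1/67044 - 97887/289) = 126850 - 1*(-6562736317/19375716) = 126850 + 6562736317/19375716 = 2464372310917/19375716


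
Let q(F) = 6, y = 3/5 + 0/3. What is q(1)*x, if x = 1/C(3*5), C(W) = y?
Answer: 10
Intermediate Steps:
y = 3/5 (y = 3*(1/5) + 0*(1/3) = 3/5 + 0 = 3/5 ≈ 0.60000)
C(W) = 3/5
x = 5/3 (x = 1/(3/5) = 1*(5/3) = 5/3 ≈ 1.6667)
q(1)*x = 6*(5/3) = 10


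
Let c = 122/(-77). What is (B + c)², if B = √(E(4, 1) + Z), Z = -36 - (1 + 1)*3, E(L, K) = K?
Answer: (122 - 77*I*√41)²/5929 ≈ -38.49 - 20.29*I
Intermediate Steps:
c = -122/77 (c = 122*(-1/77) = -122/77 ≈ -1.5844)
Z = -42 (Z = -36 - 2*3 = -36 - 1*6 = -36 - 6 = -42)
B = I*√41 (B = √(1 - 42) = √(-41) = I*√41 ≈ 6.4031*I)
(B + c)² = (I*√41 - 122/77)² = (-122/77 + I*√41)²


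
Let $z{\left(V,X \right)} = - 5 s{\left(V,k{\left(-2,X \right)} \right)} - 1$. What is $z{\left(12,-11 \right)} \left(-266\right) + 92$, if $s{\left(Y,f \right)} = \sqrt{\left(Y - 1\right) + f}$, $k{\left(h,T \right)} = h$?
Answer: $4348$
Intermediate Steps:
$s{\left(Y,f \right)} = \sqrt{-1 + Y + f}$ ($s{\left(Y,f \right)} = \sqrt{\left(-1 + Y\right) + f} = \sqrt{-1 + Y + f}$)
$z{\left(V,X \right)} = -1 - 5 \sqrt{-3 + V}$ ($z{\left(V,X \right)} = - 5 \sqrt{-1 + V - 2} - 1 = - 5 \sqrt{-3 + V} - 1 = -1 - 5 \sqrt{-3 + V}$)
$z{\left(12,-11 \right)} \left(-266\right) + 92 = \left(-1 - 5 \sqrt{-3 + 12}\right) \left(-266\right) + 92 = \left(-1 - 5 \sqrt{9}\right) \left(-266\right) + 92 = \left(-1 - 15\right) \left(-266\right) + 92 = \left(-16\right) \left(-266\right) + 92 = 4256 + 92 = 4348$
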